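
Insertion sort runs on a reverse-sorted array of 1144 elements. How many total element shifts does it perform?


Sum of shifts = 1 + 2 + 3 + ... + 1143
= 1144 * 1143 / 2
= 1307592 / 2
= 653796


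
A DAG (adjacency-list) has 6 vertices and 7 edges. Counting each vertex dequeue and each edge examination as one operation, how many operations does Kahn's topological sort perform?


V = 6 (vertex processing)
E = 7 (edge processing)
V + E = 6 + 7 = 13


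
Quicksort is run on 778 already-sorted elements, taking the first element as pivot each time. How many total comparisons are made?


Sum of comparisons per partition:
777 + 776 + ... + 1 + 0
= 778 * (778 - 1) / 2
= 778 * 777 / 2
= 302253


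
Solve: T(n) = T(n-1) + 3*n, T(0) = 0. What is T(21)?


Expanding the recurrence:
T(21) = T(20) + 3*21
       = T(19) + 3*20 + 3*21
       ...
       = T(0) + 3*(1 + 2 + ... + 21)
       = 0 + 3 * 21*22/2
       = 0 + 3 * 231
       = 0 + 693 = 693


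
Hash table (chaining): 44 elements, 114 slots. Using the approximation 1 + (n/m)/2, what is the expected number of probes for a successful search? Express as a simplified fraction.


Computing expected probes:
alpha = 44/114
= 1 + alpha/2
= 1 + 44/(2*114)
= (2*114 + 44) / (2*114)
= 272/228 = 68/57


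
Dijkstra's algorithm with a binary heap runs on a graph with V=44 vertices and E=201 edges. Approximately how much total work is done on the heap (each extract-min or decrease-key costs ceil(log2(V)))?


Dijkstra with a binary heap: each vertex is extracted once, each edge may relax once.
Each heap operation costs O(log V).
V + E = 44 + 201 = 245
ceil(log2(44)) = 6 (since 2^5 = 32 < 44 <= 64 = 2^6)
Total heap work = (V+E) * ceil(log2(V)) = 245 * 6 = 1470


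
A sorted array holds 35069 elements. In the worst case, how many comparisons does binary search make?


Halving sequence: 35069 -> 17534 -> 8767 -> 4383 -> 2191 -> 1095 -> 547 -> 273 -> 136 -> 68 -> 34 -> 17 -> 8 -> 4 -> 2 -> 1
Number of halvings = 15
Max comparisons = 15 + 1 = 16


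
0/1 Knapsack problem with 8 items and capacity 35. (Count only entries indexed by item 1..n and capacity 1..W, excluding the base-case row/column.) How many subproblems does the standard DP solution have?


The DP table is indexed by (item, capacity).
Rows: 8 items
Columns: 35 capacity values (1 to W)
Total subproblems = 8 * 35 = 280


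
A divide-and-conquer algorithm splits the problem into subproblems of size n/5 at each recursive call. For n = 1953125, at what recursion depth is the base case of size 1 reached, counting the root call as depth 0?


At each depth, the problem size is divided by 5:
  Depth 0: problem size = 1953125
  Depth 1: problem size = 390625
  Depth 2: problem size = 78125
  Depth 3: problem size = 15625
  Depth 4: problem size = 3125
  Depth 5: problem size = 625
  Depth 6: problem size = 125
  Depth 7: problem size = 25
  Depth 8: problem size = 5
  Depth 9: problem size = 1 (base case)
The base case is reached at depth log_5(1953125) = 9 (the tree has 10 levels counting depth 0, but the depth asked for is 9).
Recursion depth = 9


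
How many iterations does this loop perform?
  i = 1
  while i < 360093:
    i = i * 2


The loop variable doubles each iteration:
i = 1 -> 2 -> 4 -> 8 -> 16 -> 32 -> 64 -> 128 -> 256 -> 512 -> 1024 -> 2048 -> 4096 -> 8192 -> 16384 -> 32768 -> 65536 -> 131072 -> 262144 -> 524288 (stop, 524288 >= 360093)
Number of doublings = ceil(log2(360093)) = 19


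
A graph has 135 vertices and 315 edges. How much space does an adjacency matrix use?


Adjacency matrix: V x V grid of entries
Space = V^2 = 135^2 = 135 * 135 = 18225


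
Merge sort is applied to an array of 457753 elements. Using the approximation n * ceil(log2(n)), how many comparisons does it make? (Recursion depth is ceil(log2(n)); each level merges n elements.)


Merge sort divides the array into halves recursively.
Number of levels = ceil(log2(457753)) = 19
At each level, approximately n = 457753 comparisons are needed for merging.
Total comparisons ~ n * ceil(log2(n)) = 457753 * 19 = 8697307


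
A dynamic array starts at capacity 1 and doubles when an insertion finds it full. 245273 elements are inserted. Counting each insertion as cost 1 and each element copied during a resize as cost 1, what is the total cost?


n = 245273
Insertion costs: 245273
Resizes copy 1, 2, 4, ... up to the largest power of 2 that is <= n-1 = 245272, i.e. 131072.
Copy costs = 1 + 2 + 4 + 8 + 16 + 32 + 64 + 128 + 256 + 512 + 1024 + 2048 + 4096 + 8192 + 16384 + 32768 + 65536 + 131072 = 262143
Total = 245273 + 262143 = 507416


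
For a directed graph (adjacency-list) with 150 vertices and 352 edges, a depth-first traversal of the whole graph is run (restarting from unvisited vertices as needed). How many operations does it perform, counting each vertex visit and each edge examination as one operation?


A full DFS traversal visits each vertex once and examines each edge once.
V = 150
E = 352
Sum = 150 + 352 = 502


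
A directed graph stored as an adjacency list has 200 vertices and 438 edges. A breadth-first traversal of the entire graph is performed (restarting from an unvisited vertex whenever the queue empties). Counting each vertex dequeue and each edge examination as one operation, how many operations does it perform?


A full BFS traversal dequeues each vertex once and examines each edge once.
Vertex visits: 200
Edge visits: 438
V + E = 200 + 438 = 638


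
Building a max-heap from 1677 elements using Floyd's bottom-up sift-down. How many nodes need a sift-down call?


In a heap of 1677 elements (0-indexed array):
  Last element index: 1676
  Parent of last element: floor((1676 - 1) / 2) = 837
  Internal nodes: indices 0 to 837
  Count = floor(1677/2) = 838


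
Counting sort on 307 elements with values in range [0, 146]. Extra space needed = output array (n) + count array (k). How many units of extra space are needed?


Output array size: 307 (to store sorted result)
Count array size: 147 (one slot per possible value, range 0 to 146)
Total extra space = 307 + 147 = 454


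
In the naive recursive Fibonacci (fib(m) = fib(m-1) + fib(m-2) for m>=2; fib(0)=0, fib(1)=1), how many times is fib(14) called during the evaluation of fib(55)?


Let N(m) = number of times fib(m) is called while evaluating fib(55).
N(55) = 1 (the initial call).
N(54) = 1 (only fib(55) calls it).
For 1 <= m <= 53: fib(m) is called by fib(m+1) and fib(m+2), so
  N(m) = N(m+1) + N(m+2).
fib(0) is called only by fib(2), so N(0) = N(2).
Walk down from m=55:
  N(55)=1, N(54)=1, N(53)=2, N(52)=3, N(51)=5, N(50)=8, N(49)=13, N(48)=21, N(47)=34, N(46)=55, N(45)=89, N(44)=144, N(43)=233, N(42)=377, N(41)=610, N(40)=987, N(39)=1597, N(38)=2584, N(37)=4181, N(36)=6765, N(35)=10946, N(34)=17711, N(33)=28657, N(32)=46368, N(31)=75025, N(30)=121393, N(29)=196418, N(28)=317811, N(27)=514229, N(26)=832040, N(25)=1346269, N(24)=2178309, N(23)=3524578, N(22)=5702887, N(21)=9227465, N(20)=14930352, N(19)=24157817, N(18)=39088169, N(17)=63245986, N(16)=102334155, N(15)=165580141, N(14)=267914296
N(14) = 267914296


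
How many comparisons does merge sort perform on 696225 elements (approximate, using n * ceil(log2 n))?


Recursion depth: ceil(log2(696225)) = 20
Each recursion level merges n = 696225 elements
Total = 696225 * 20 = 13924500


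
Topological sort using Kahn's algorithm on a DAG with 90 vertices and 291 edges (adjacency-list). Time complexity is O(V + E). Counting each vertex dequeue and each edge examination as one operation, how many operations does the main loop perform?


Kahn's algorithm:
  1. Compute in-degrees: O(V + E)
  2. Process queue: each vertex dequeued once (O(V))
     each edge examined once (O(E))
Total = V + E = 90 + 291 = 381


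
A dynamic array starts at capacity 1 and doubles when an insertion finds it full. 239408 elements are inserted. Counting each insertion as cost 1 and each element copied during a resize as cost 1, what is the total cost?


n = 239408
Insertion costs: 239408
Resizes copy 1, 2, 4, ... up to the largest power of 2 that is <= n-1 = 239407, i.e. 131072.
Copy costs = 1 + 2 + 4 + 8 + 16 + 32 + 64 + 128 + 256 + 512 + 1024 + 2048 + 4096 + 8192 + 16384 + 32768 + 65536 + 131072 = 262143
Total = 239408 + 262143 = 501551


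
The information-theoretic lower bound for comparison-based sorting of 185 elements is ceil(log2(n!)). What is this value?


A binary decision tree of height h has at most 2^h leaves and needs at least n! of them, so h >= ceil(log2(n!)).
185! is far too large to multiply out, so use Stirling's series:
  ln(n!) ~ n ln n - n + (1/2) ln(2 pi n) + 1/(12n)  (error below 1/(360 n^3), negligible here)
  ln(185) = 5.2203558
  n ln n = 185 * 5.2203558 = 965.7658
  (1/2) ln(2 pi * 185) = (1/2) ln(1162.3893) = 3.5291
  1/(12*185) = 0.0005
  ln(185!) ~ 965.7658 - 185 + 3.5291 + 0.0005 = 784.2954
Convert to base 2: log2(185!) = 784.2954 / ln 2 = 784.2954 / 0.69314718 = 1131.4991
ceil(1131.4991) = 1132


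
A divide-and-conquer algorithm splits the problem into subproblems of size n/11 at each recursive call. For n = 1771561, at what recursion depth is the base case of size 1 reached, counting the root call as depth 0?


At each depth, the problem size is divided by 11:
  Depth 0: problem size = 1771561
  Depth 1: problem size = 161051
  Depth 2: problem size = 14641
  Depth 3: problem size = 1331
  Depth 4: problem size = 121
  Depth 5: problem size = 11
  Depth 6: problem size = 1 (base case)
The base case is reached at depth log_11(1771561) = 6 (the tree has 7 levels counting depth 0, but the depth asked for is 6).
Recursion depth = 6


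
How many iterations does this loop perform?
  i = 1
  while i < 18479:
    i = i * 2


The loop variable doubles each iteration:
i = 1 -> 2 -> 4 -> 8 -> 16 -> 32 -> 64 -> 128 -> 256 -> 512 -> 1024 -> 2048 -> 4096 -> 8192 -> 16384 -> 32768 (stop, 32768 >= 18479)
Number of doublings = ceil(log2(18479)) = 15


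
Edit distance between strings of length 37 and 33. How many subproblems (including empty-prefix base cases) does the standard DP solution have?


The table includes base cases (empty prefixes).
Rows: (m+1) = 38
Columns: (n+1) = 34
Total = 38 * 34 = 1292


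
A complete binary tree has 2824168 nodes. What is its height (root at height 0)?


In a complete binary tree, level k holds nodes 2^k .. 2^(k+1)-1 (1-indexed).
Height = floor(log2(n)) = floor(log2(2824168)) = 21
Check: 2^21 = 2097152 <= 2824168 < 4194304 = 2^22


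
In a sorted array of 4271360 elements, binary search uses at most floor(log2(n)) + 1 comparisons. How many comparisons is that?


Halving sequence: 4271360 -> 2135680 -> 1067840 -> 533920 -> 266960 -> 133480 -> 66740 -> 33370 -> 16685 -> 8342 -> 4171 -> 2085 -> 1042 -> 521 -> 260 -> 130 -> 65 -> 32 -> 16 -> 8 -> 4 -> 2 -> 1
Number of halvings = 22
Max comparisons = 22 + 1 = 23


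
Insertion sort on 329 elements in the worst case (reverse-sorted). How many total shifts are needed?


In the worst case (reverse-sorted), each element shifts past all previous:
  Element 1: 1 shifts
  Element 2: 2 shifts
  Element 3: 3 shifts
  Element 4: 4 shifts
  Element 5: 5 shifts
  ...
  Element 328: 328 shifts
Total = 1 + 2 + ... + 328
= 329*(329-1)/2 = 53956


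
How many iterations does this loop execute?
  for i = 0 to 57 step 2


The loop variable i takes values starting at 0 and increments by 2 each iteration.
Sequence: i = 0, 2, 4, 6, 8, 10, 12, 14, 16, ...
The upper bound 57 is inclusive, so the count is floor((last - first) / step) + 1:
floor((57 - 0) / 2) + 1 = floor(57/2) + 1 = 28 + 1 = 29


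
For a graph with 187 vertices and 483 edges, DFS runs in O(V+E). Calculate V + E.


A full DFS traversal visits each vertex once and examines each edge once.
V = 187
E = 483
Sum = 187 + 483 = 670


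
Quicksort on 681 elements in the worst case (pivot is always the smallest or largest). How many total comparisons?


In the worst case, each partition step picks the worst pivot:
  Partition 1: 680 comparisons (n-1 elements to compare)
  Partition 2: 679 comparisons
  Partition 3: 678 comparisons
  Partition 4: 677 comparisons
  Partition 5: 676 comparisons
  ...
  Last partition: 0 comparisons
Total = (n-1) + (n-2) + ... + 1 + 0 = n*(n-1)/2
= 681*680/2 = 231540


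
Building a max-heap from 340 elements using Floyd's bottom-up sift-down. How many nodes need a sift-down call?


In a heap of 340 elements (0-indexed array):
  Last element index: 339
  Parent of last element: floor((339 - 1) / 2) = 169
  Internal nodes: indices 0 to 169
  Count = floor(340/2) = 170


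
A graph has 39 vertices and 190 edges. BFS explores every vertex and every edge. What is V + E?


A full BFS traversal dequeues each vertex once and examines each edge once.
Vertex visits: 39
Edge visits: 190
V + E = 39 + 190 = 229


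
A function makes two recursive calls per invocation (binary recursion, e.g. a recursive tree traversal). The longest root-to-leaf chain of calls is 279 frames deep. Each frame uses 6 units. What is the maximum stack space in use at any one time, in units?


Binary recursion: the two calls run one after the other, so only one root-to-leaf chain of frames is on the stack at a time.
Maximum depth (longest chain) = 279 frames
Each frame = 6 units
Max stack space = 279 * 6 = 1674


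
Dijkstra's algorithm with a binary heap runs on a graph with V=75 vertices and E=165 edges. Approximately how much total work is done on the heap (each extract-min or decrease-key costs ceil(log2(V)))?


Dijkstra with a binary heap: each vertex is extracted once, each edge may relax once.
Each heap operation costs O(log V).
V + E = 75 + 165 = 240
ceil(log2(75)) = 7 (since 2^6 = 64 < 75 <= 128 = 2^7)
Total heap work = (V+E) * ceil(log2(V)) = 240 * 7 = 1680


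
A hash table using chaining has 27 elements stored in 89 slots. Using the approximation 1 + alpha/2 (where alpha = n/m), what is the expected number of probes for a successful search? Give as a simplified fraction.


Load factor alpha = n/m = 27/89
Expected probes = 1 + alpha/2 = 1 + 27/(2*89)
= 1 + 27/178
= 178/178 + 27/178
= 205/178


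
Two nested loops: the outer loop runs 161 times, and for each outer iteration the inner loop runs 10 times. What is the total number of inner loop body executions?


Outer loop: 161 iterations
Inner loop: 10 iterations per outer iteration
Total = 161 * 10 = 1610


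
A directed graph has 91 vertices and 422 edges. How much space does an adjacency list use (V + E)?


Adjacency list: one list head per vertex + one entry per edge
Vertex heads: 91
Edge entries: 422
Total = 91 + 422 = 513


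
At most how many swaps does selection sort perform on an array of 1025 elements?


Each of the 1024 passes places one element in its final position.
Pass 1: swap minimum into position 0
Pass 2: swap minimum of remaining into position 1
...
Pass 1024: last two elements, one swap
Maximum swaps = 1025 - 1 = 1024


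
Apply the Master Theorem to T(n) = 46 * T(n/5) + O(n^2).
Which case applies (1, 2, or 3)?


The Master Theorem: T(n) = a*T(n/b) + O(n^c)
  a = 46, b = 5, c = 2
log_b(a) = log_5(46) ~ 2.379
Compare b^c with a: 5^2 = 25 < 46, so c < log_b(a).
Since c < log_b(a), Case 1 applies.
T(n) = O(n^(log_5 46)) ~ O(n^2.379)
Master Theorem case = 1


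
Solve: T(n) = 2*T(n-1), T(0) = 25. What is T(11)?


Unrolling:
T(11) = 2*T(10) = 2^2*T(9) = ... = 2^11*T(0)
= 2^11 * 25
= 2048 * 25 = 51200


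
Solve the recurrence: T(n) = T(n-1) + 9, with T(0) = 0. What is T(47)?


Unrolling the recurrence:
T(47) = T(46) + 9
       = T(45) + 9 + 9
       = T(44) + 9*3
       ...
       = T(0) + 9*47
       = 0 + 423 = 423


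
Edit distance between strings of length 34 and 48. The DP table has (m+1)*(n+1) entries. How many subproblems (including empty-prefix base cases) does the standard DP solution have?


The table includes base cases (empty prefixes).
Rows: (m+1) = 35
Columns: (n+1) = 49
Total = 35 * 49 = 1715


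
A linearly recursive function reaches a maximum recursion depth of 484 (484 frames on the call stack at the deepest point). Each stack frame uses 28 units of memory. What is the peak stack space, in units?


Maximum recursion depth = 484 frames
Memory per frame = 28 units
Total stack space = depth * frame_size
= 484 * 28 = 13552


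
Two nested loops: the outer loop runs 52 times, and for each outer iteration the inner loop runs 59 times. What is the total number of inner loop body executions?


Outer loop: 52 iterations
Inner loop: 59 iterations per outer iteration
Total = 52 * 59 = 3068


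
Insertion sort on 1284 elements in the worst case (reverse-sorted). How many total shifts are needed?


In the worst case (reverse-sorted), each element shifts past all previous:
  Element 1: 1 shifts
  Element 2: 2 shifts
  Element 3: 3 shifts
  Element 4: 4 shifts
  Element 5: 5 shifts
  ...
  Element 1283: 1283 shifts
Total = 1 + 2 + ... + 1283
= 1284*(1284-1)/2 = 823686


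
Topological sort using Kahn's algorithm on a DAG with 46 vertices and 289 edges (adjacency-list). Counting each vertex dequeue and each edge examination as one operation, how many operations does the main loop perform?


Kahn's algorithm:
  1. Compute in-degrees: O(V + E)
  2. Process queue: each vertex dequeued once (O(V))
     each edge examined once (O(E))
Total = V + E = 46 + 289 = 335


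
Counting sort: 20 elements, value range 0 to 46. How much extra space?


n = 20 (output array)
k = 47 (count array for 47 distinct values)
Extra space = 20 + 47 = 67


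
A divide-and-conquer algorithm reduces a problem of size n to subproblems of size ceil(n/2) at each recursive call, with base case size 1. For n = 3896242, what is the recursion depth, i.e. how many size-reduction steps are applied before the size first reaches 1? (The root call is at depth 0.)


Each step divides the size by 2 (rounding up); after k steps the size is ceil(n/2^k), which equals 1 exactly when 2^k >= n.
So the depth is the smallest k with 2^k >= 3896242, i.e. ceil(log_2(3896242)).
2^21 = 2097152 < 3896242 <= 4194304 = 2^22
Recursion depth = 22


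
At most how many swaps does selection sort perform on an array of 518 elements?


Each of the 517 passes places one element in its final position.
Pass 1: swap minimum into position 0
Pass 2: swap minimum of remaining into position 1
...
Pass 517: last two elements, one swap
Maximum swaps = 518 - 1 = 517


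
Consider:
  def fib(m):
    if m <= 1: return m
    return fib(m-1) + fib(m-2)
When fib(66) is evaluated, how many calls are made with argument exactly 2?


Let N(m) = number of times fib(m) is called while evaluating fib(66).
N(66) = 1 (the initial call).
N(65) = 1 (only fib(66) calls it).
For 1 <= m <= 64: fib(m) is called by fib(m+1) and fib(m+2), so
  N(m) = N(m+1) + N(m+2).
fib(0) is called only by fib(2), so N(0) = N(2).
Walk down from m=66:
  N(66)=1, N(65)=1, N(64)=2, N(63)=3, N(62)=5, N(61)=8, N(60)=13, N(59)=21, N(58)=34, N(57)=55, N(56)=89, N(55)=144, N(54)=233, N(53)=377, N(52)=610, N(51)=987, N(50)=1597, N(49)=2584, N(48)=4181, N(47)=6765, N(46)=10946, N(45)=17711, N(44)=28657, N(43)=46368, N(42)=75025, N(41)=121393, N(40)=196418, N(39)=317811, N(38)=514229, N(37)=832040, N(36)=1346269, N(35)=2178309, N(34)=3524578, N(33)=5702887, N(32)=9227465, N(31)=14930352, N(30)=24157817, N(29)=39088169, N(28)=63245986, N(27)=102334155, N(26)=165580141, N(25)=267914296, N(24)=433494437, N(23)=701408733, N(22)=1134903170, N(21)=1836311903, N(20)=2971215073, N(19)=4807526976, N(18)=7778742049, N(17)=12586269025, N(16)=20365011074, N(15)=32951280099, N(14)=53316291173, N(13)=86267571272, N(12)=139583862445, N(11)=225851433717, N(10)=365435296162, N(9)=591286729879, N(8)=956722026041, N(7)=1548008755920, N(6)=2504730781961, N(5)=4052739537881, N(4)=6557470319842, N(3)=10610209857723, N(2)=17167680177565
N(2) = 17167680177565


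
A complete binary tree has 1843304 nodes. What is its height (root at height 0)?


In a complete binary tree, level k holds nodes 2^k .. 2^(k+1)-1 (1-indexed).
Height = floor(log2(n)) = floor(log2(1843304)) = 20
Check: 2^20 = 1048576 <= 1843304 < 2097152 = 2^21


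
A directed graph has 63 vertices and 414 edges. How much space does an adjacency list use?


Adjacency list: one list head per vertex + one entry per edge
Vertex heads: 63
Edge entries: 414
Total = 63 + 414 = 477


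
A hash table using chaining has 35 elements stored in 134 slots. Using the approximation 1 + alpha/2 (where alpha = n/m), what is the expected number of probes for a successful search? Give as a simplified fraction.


Load factor alpha = n/m = 35/134
Expected probes = 1 + alpha/2 = 1 + 35/(2*134)
= 1 + 35/268
= 268/268 + 35/268
= 303/268


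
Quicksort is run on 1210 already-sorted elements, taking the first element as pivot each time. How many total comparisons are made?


Sum of comparisons per partition:
1209 + 1208 + ... + 1 + 0
= 1210 * (1210 - 1) / 2
= 1210 * 1209 / 2
= 731445


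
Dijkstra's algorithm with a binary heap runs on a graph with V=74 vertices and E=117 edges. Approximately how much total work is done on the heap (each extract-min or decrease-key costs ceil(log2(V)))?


Dijkstra with a binary heap: each vertex is extracted once, each edge may relax once.
Each heap operation costs O(log V).
V + E = 74 + 117 = 191
ceil(log2(74)) = 7 (since 2^6 = 64 < 74 <= 128 = 2^7)
Total heap work = (V+E) * ceil(log2(V)) = 191 * 7 = 1337


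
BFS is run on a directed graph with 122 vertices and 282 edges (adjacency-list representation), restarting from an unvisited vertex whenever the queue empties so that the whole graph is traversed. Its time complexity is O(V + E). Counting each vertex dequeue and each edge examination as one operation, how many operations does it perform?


A full BFS traversal dequeues each vertex exactly once and examines each directed edge exactly once.
V = 122 (vertex processing cost)
E = 282 (edge examination cost)
Total operations proportional to V + E = 122 + 282 = 404


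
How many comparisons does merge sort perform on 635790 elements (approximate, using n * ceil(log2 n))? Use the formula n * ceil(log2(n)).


Recursion depth: ceil(log2(635790)) = 20
Each recursion level merges n = 635790 elements
Total = 635790 * 20 = 12715800


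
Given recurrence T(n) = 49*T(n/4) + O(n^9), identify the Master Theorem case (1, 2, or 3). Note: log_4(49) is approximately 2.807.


Master Theorem parameters: a=49, b=4, c=9
log_b(a) = 2.807
Compare b^c with a: 4^9 = 262144 > 49, so c > log_b(a).
Comparing c=9 vs log_b(a)=2.807:
9 > 2.807 => Case 3
Result: T(n) = O(n^9)
Master Theorem case = 3


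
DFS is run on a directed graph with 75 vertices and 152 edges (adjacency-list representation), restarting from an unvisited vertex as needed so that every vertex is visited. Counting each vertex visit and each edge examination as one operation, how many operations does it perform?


A full DFS traversal processes each vertex exactly once (push/pop on stack).
Each directed edge is examined once.
V = 75, E = 152
V + E = 227


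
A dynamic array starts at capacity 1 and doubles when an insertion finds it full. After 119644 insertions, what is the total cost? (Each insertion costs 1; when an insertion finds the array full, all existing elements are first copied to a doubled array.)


Insertion cost: 119644 (one per element)
Resizes occur just before inserting elements 2, 3, 5, 9, ...
Elements copied at each resize: 1 + 2 + 4 + 8 + 16 + 32 + 64 + 128 + 256 + 512 + 1024 + 2048 + 4096 + 8192 + 16384 + 32768 + 65536
Sum of copies = 131071 (geometric series: 2^k - 1)
Total = 119644 + 131071 = 250715


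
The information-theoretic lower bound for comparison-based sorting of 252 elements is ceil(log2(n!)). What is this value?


A binary decision tree of height h has at most 2^h leaves and needs at least n! of them, so h >= ceil(log2(n!)).
252! is far too large to multiply out, so use Stirling's series:
  ln(n!) ~ n ln n - n + (1/2) ln(2 pi n) + 1/(12n)  (error below 1/(360 n^3), negligible here)
  ln(252) = 5.5294291
  n ln n = 252 * 5.5294291 = 1393.4161
  (1/2) ln(2 pi * 252) = (1/2) ln(1583.3627) = 3.6837
  1/(12*252) = 0.0003
  ln(252!) ~ 1393.4161 - 252 + 3.6837 + 0.0003 = 1145.1001
Convert to base 2: log2(252!) = 1145.1001 / ln 2 = 1145.1001 / 0.69314718 = 1652.0302
ceil(1652.0302) = 1653


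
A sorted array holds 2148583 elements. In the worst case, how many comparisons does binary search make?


Halving sequence: 2148583 -> 1074291 -> 537145 -> 268572 -> 134286 -> 67143 -> 33571 -> 16785 -> 8392 -> 4196 -> 2098 -> 1049 -> 524 -> 262 -> 131 -> 65 -> 32 -> 16 -> 8 -> 4 -> 2 -> 1
Number of halvings = 21
Max comparisons = 21 + 1 = 22


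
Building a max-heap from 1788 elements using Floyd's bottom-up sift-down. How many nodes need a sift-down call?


In a heap of 1788 elements (0-indexed array):
  Last element index: 1787
  Parent of last element: floor((1787 - 1) / 2) = 893
  Internal nodes: indices 0 to 893
  Count = floor(1788/2) = 894


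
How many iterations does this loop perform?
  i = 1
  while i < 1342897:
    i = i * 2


The loop variable doubles each iteration:
i = 1 -> 2 -> 4 -> 8 -> 16 -> 32 -> 64 -> 128 -> 256 -> 512 -> 1024 -> 2048 -> 4096 -> 8192 -> 16384 -> 32768 -> 65536 -> 131072 -> 262144 -> 524288 -> 1048576 -> 2097152 (stop, 2097152 >= 1342897)
Number of doublings = ceil(log2(1342897)) = 21


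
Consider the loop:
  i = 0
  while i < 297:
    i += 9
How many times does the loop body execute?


Starting at i = 0, each iteration adds 9.
Iterations until i >= 297:
  Iteration 1: i = 0 -> i = 9
  Iteration 2: i = 9 -> i = 18
  Iteration 3: i = 18 -> i = 27
  Iteration 4: i = 27 -> i = 36
  Iteration 5: i = 36 -> i = 45
  Iteration 6: i = 45 -> i = 54
  Iteration 7: i = 54 -> i = 63
  Iteration 8: i = 63 -> i = 72
  ... continuing ...
Total iterations = ceil(297/9) = 33


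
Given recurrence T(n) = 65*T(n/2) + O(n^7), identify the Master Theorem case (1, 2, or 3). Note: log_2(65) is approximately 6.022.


Master Theorem parameters: a=65, b=2, c=7
log_b(a) = 6.022
Compare b^c with a: 2^7 = 128 > 65, so c > log_b(a).
Comparing c=7 vs log_b(a)=6.022:
7 > 6.022 => Case 3
Result: T(n) = O(n^7)
Master Theorem case = 3


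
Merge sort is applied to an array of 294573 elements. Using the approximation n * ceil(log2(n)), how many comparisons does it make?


Merge sort divides the array into halves recursively.
Number of levels = ceil(log2(294573)) = 19
At each level, approximately n = 294573 comparisons are needed for merging.
Total comparisons ~ n * ceil(log2(n)) = 294573 * 19 = 5596887


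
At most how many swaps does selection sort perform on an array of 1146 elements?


Each of the 1145 passes places one element in its final position.
Pass 1: swap minimum into position 0
Pass 2: swap minimum of remaining into position 1
...
Pass 1145: last two elements, one swap
Maximum swaps = 1146 - 1 = 1145


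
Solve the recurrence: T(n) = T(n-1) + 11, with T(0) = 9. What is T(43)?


Unrolling the recurrence:
T(43) = T(42) + 11
       = T(41) + 11 + 11
       = T(40) + 11*3
       ...
       = T(0) + 11*43
       = 9 + 473 = 482


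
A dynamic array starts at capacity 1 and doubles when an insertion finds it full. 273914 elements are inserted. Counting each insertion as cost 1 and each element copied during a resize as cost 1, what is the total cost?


n = 273914
Insertion costs: 273914
Resizes copy 1, 2, 4, ... up to the largest power of 2 that is <= n-1 = 273913, i.e. 262144.
Copy costs = 1 + 2 + 4 + 8 + 16 + 32 + 64 + 128 + 256 + 512 + 1024 + 2048 + 4096 + 8192 + 16384 + 32768 + 65536 + 131072 + 262144 = 524287
Total = 273914 + 524287 = 798201


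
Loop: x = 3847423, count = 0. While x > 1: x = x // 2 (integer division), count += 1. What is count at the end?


The variable x halves each step:
x = 3847423 -> 1923711 -> 961855 -> 480927 -> 240463 -> 120231 -> 60115 -> 30057 -> 15028 -> 7514 -> 3757 -> 1878 -> 939 -> 469 -> 234 -> 117 -> 58 -> 29 -> 14 -> 7 -> 3 -> 1
Number of halvings = floor(log2(3847423)) = 21


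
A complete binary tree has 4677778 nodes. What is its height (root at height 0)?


In a complete binary tree, level k holds nodes 2^k .. 2^(k+1)-1 (1-indexed).
Height = floor(log2(n)) = floor(log2(4677778)) = 22
Check: 2^22 = 4194304 <= 4677778 < 8388608 = 2^23


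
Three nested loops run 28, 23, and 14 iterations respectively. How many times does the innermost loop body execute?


Loop 1 (outermost): 28 iterations
Loop 2 (middle): 23 iterations per outer
Loop 3 (innermost): 14 iterations per middle
Total = 28 * 23 * 14 = 9016


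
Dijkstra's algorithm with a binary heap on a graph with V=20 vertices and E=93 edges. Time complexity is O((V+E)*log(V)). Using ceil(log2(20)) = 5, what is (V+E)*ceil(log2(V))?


Dijkstra with a binary heap: each vertex is extracted once, each edge may relax once.
Each heap operation costs O(log V).
V + E = 20 + 93 = 113
ceil(log2(20)) = 5 (since 2^4 = 16 < 20 <= 32 = 2^5)
Total heap work = (V+E) * ceil(log2(V)) = 113 * 5 = 565


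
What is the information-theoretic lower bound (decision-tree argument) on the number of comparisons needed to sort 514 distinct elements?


A binary decision tree of height h has at most 2^h leaves and needs at least n! of them, so h >= ceil(log2(n!)).
514! is far too large to multiply out, so use Stirling's series:
  ln(n!) ~ n ln n - n + (1/2) ln(2 pi n) + 1/(12n)  (error below 1/(360 n^3), negligible here)
  ln(514) = 6.2422233
  n ln n = 514 * 6.2422233 = 3208.5028
  (1/2) ln(2 pi * 514) = (1/2) ln(3229.5572) = 4.0401
  1/(12*514) = 0.0002
  ln(514!) ~ 3208.5028 - 514 + 4.0401 + 0.0002 = 2698.5431
Convert to base 2: log2(514!) = 2698.5431 / ln 2 = 2698.5431 / 0.69314718 = 3893.1748
ceil(3893.1748) = 3894


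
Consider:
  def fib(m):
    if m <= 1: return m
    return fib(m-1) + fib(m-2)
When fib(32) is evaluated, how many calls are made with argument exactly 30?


Let N(m) = number of times fib(m) is called while evaluating fib(32).
N(32) = 1 (the initial call).
N(31) = 1 (only fib(32) calls it).
For 1 <= m <= 30: fib(m) is called by fib(m+1) and fib(m+2), so
  N(m) = N(m+1) + N(m+2).
fib(0) is called only by fib(2), so N(0) = N(2).
Walk down from m=32:
  N(32)=1, N(31)=1, N(30)=2
N(30) = 2


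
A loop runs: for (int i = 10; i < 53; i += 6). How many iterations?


Loop starts at i = 10, increments by 6, stops when i >= 53.
Number of iterations = ceil((53 - 10) / 6)
= ceil(43 / 6)
= 8


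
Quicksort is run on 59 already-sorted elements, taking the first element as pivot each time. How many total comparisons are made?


Sum of comparisons per partition:
58 + 57 + ... + 1 + 0
= 59 * (59 - 1) / 2
= 59 * 58 / 2
= 1711


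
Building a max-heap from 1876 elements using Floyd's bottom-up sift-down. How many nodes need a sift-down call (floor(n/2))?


In a heap of 1876 elements (0-indexed array):
  Last element index: 1875
  Parent of last element: floor((1875 - 1) / 2) = 937
  Internal nodes: indices 0 to 937
  Count = floor(1876/2) = 938


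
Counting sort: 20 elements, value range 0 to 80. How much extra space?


n = 20 (output array)
k = 81 (count array for 81 distinct values)
Extra space = 20 + 81 = 101


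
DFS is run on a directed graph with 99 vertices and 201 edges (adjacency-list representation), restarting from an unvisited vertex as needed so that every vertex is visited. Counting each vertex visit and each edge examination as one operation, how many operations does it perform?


A full DFS traversal processes each vertex exactly once (push/pop on stack).
Each directed edge is examined once.
V = 99, E = 201
V + E = 300


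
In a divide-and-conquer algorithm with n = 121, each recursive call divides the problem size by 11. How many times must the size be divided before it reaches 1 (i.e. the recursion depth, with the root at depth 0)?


Number of divisions = log_11(121)
Sizes: 121 -> 11 -> 1 (2 divisions)
Recursion depth = 2


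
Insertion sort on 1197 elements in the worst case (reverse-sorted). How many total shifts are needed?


In the worst case (reverse-sorted), each element shifts past all previous:
  Element 1: 1 shifts
  Element 2: 2 shifts
  Element 3: 3 shifts
  Element 4: 4 shifts
  Element 5: 5 shifts
  ...
  Element 1196: 1196 shifts
Total = 1 + 2 + ... + 1196
= 1197*(1197-1)/2 = 715806


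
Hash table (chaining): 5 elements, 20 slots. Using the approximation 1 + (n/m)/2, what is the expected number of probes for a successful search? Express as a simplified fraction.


Computing expected probes:
alpha = 5/20
= 1 + alpha/2
= 1 + 5/(2*20)
= (2*20 + 5) / (2*20)
= 45/40 = 9/8


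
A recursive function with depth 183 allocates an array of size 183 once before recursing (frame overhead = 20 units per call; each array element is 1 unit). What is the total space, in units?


Array allocation: 183 units (allocated once)
Stack frames: 183 deep * 20 per frame = 3660 units
Total = 183 + 3660 = 3843


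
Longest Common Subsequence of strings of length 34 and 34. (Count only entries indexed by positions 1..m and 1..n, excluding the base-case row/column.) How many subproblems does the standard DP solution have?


DP table indexed by positions in both strings.
First string: 34 positions
Second string: 34 positions
Total = 34 * 34 = 1156


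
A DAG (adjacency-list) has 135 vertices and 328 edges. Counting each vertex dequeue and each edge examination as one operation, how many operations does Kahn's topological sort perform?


V = 135 (vertex processing)
E = 328 (edge processing)
V + E = 135 + 328 = 463


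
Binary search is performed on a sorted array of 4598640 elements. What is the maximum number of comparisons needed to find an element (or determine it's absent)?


Binary search halves the search space each comparison:
  Step 1: search space = 4598640 -> 2299320
  Step 2: search space = 2299320 -> 1149660
  Step 3: search space = 1149660 -> 574830
  Step 4: search space = 574830 -> 287415
  Step 5: search space = 287415 -> 143707
  Step 6: search space = 143707 -> 71853
  Step 7: search space = 71853 -> 35926
  Step 8: search space = 35926 -> 17963
  Step 9: search space = 17963 -> 8981
  Step 10: search space = 8981 -> 4490
  Step 11: search space = 4490 -> 2245
  Step 12: search space = 2245 -> 1122
  Step 13: search space = 1122 -> 561
  Step 14: search space = 561 -> 280
  Step 15: search space = 280 -> 140
  Step 16: search space = 140 -> 70
  Step 17: search space = 70 -> 35
  Step 18: search space = 35 -> 17
  Step 19: search space = 17 -> 8
  Step 20: search space = 8 -> 4
  Step 21: search space = 4 -> 2
  Step 22: search space = 2 -> 1
  Step 23: search space = 1 (final check)
Maximum comparisons = floor(log2(4598640)) + 1 = 22 + 1 = 23


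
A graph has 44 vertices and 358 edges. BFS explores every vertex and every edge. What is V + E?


A full BFS traversal dequeues each vertex once and examines each edge once.
Vertex visits: 44
Edge visits: 358
V + E = 44 + 358 = 402


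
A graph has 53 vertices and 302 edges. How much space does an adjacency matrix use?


Adjacency matrix: V x V grid of entries
Space = V^2 = 53^2 = 53 * 53 = 2809


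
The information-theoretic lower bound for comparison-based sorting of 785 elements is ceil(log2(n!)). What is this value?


A binary decision tree of height h has at most 2^h leaves and needs at least n! of them, so h >= ceil(log2(n!)).
785! is far too large to multiply out, so use Stirling's series:
  ln(n!) ~ n ln n - n + (1/2) ln(2 pi n) + 1/(12n)  (error below 1/(360 n^3), negligible here)
  ln(785) = 6.6656837
  n ln n = 785 * 6.6656837 = 5232.5617
  (1/2) ln(2 pi * 785) = (1/2) ln(4932.3005) = 4.2518
  1/(12*785) = 0.0001
  ln(785!) ~ 5232.5617 - 785 + 4.2518 + 0.0001 = 4451.8136
Convert to base 2: log2(785!) = 4451.8136 / ln 2 = 4451.8136 / 0.69314718 = 6422.6094
ceil(6422.6094) = 6423


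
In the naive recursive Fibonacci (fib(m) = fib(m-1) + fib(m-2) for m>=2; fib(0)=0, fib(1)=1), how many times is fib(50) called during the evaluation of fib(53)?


Let N(m) = number of times fib(m) is called while evaluating fib(53).
N(53) = 1 (the initial call).
N(52) = 1 (only fib(53) calls it).
For 1 <= m <= 51: fib(m) is called by fib(m+1) and fib(m+2), so
  N(m) = N(m+1) + N(m+2).
fib(0) is called only by fib(2), so N(0) = N(2).
Walk down from m=53:
  N(53)=1, N(52)=1, N(51)=2, N(50)=3
N(50) = 3


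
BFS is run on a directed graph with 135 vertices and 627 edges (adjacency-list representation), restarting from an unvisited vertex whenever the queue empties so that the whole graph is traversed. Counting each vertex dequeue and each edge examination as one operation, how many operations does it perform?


A full BFS traversal dequeues each vertex exactly once and examines each directed edge exactly once.
V = 135 (vertex processing cost)
E = 627 (edge examination cost)
Total operations proportional to V + E = 135 + 627 = 762


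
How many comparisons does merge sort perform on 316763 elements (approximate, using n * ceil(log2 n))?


Recursion depth: ceil(log2(316763)) = 19
Each recursion level merges n = 316763 elements
Total = 316763 * 19 = 6018497


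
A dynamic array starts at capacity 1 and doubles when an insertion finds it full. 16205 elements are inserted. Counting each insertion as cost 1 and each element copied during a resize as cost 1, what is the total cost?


n = 16205
Insertion costs: 16205
Resizes copy 1, 2, 4, ... up to the largest power of 2 that is <= n-1 = 16204, i.e. 8192.
Copy costs = 1 + 2 + 4 + 8 + 16 + 32 + 64 + 128 + 256 + 512 + 1024 + 2048 + 4096 + 8192 = 16383
Total = 16205 + 16383 = 32588


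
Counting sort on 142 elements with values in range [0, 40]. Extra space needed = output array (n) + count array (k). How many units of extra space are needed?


Output array size: 142 (to store sorted result)
Count array size: 41 (one slot per possible value, range 0 to 40)
Total extra space = 142 + 41 = 183


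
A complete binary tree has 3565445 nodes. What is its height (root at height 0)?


In a complete binary tree, level k holds nodes 2^k .. 2^(k+1)-1 (1-indexed).
Height = floor(log2(n)) = floor(log2(3565445)) = 21
Check: 2^21 = 2097152 <= 3565445 < 4194304 = 2^22


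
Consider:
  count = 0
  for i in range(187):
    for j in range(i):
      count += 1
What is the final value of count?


For each i, the inner loop runs i times:
  i=0: inner runs 0 times
  i=1: inner runs 1 time
  i=2: inner runs 2 times
  i=3: inner runs 3 times
  i=4: inner runs 4 times
  i=5: inner runs 5 times
  i=6: inner runs 6 times
  i=7: inner runs 7 times
  ...
Total = 0 + 1 + 2 + ... + 186 = 187*(187-1)/2 = 17391


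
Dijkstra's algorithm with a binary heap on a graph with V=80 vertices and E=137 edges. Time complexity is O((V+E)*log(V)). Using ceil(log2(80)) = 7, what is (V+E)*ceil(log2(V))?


Dijkstra with a binary heap: each vertex is extracted once, each edge may relax once.
Each heap operation costs O(log V).
V + E = 80 + 137 = 217
ceil(log2(80)) = 7 (since 2^6 = 64 < 80 <= 128 = 2^7)
Total heap work = (V+E) * ceil(log2(V)) = 217 * 7 = 1519


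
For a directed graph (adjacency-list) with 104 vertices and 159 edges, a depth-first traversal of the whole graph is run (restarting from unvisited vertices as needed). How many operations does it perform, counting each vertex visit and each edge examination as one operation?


A full DFS traversal visits each vertex once and examines each edge once.
V = 104
E = 159
Sum = 104 + 159 = 263


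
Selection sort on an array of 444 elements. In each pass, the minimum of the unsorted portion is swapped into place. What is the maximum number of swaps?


Selection sort performs one swap per pass:
  Pass 1: find min in positions 0 to 443, swap with position 0
  Pass 2: find min in positions 1 to 443, swap with position 1
  Pass 3: find min in positions 2 to 443, swap with position 2
  Pass 4: find min in positions 3 to 443, swap with position 3
  Pass 5: find min in positions 4 to 443, swap with position 4
  ... (438 more passes)
Total passes (and swaps) = n - 1 = 444 - 1 = 443
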